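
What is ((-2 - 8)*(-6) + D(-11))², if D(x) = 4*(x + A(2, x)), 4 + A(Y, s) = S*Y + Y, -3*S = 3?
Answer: 0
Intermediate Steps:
S = -1 (S = -⅓*3 = -1)
A(Y, s) = -4 (A(Y, s) = -4 + (-Y + Y) = -4 + 0 = -4)
D(x) = -16 + 4*x (D(x) = 4*(x - 4) = 4*(-4 + x) = -16 + 4*x)
((-2 - 8)*(-6) + D(-11))² = ((-2 - 8)*(-6) + (-16 + 4*(-11)))² = (-10*(-6) + (-16 - 44))² = (60 - 60)² = 0² = 0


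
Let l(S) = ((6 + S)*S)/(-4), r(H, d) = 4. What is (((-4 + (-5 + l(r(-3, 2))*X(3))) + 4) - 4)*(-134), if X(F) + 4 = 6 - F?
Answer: -134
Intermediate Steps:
X(F) = 2 - F (X(F) = -4 + (6 - F) = 2 - F)
l(S) = -S*(6 + S)/4 (l(S) = (S*(6 + S))*(-¼) = -S*(6 + S)/4)
(((-4 + (-5 + l(r(-3, 2))*X(3))) + 4) - 4)*(-134) = (((-4 + (-5 + (-¼*4*(6 + 4))*(2 - 1*3))) + 4) - 4)*(-134) = (((-4 + (-5 + (-¼*4*10)*(2 - 3))) + 4) - 4)*(-134) = (((-4 + (-5 - 10*(-1))) + 4) - 4)*(-134) = (((-4 + (-5 + 10)) + 4) - 4)*(-134) = (((-4 + 5) + 4) - 4)*(-134) = ((1 + 4) - 4)*(-134) = (5 - 4)*(-134) = 1*(-134) = -134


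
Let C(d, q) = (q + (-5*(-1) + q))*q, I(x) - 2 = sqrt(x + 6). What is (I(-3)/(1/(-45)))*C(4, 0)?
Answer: 0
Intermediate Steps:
I(x) = 2 + sqrt(6 + x) (I(x) = 2 + sqrt(x + 6) = 2 + sqrt(6 + x))
C(d, q) = q*(5 + 2*q) (C(d, q) = (q + (5 + q))*q = (5 + 2*q)*q = q*(5 + 2*q))
(I(-3)/(1/(-45)))*C(4, 0) = ((2 + sqrt(6 - 3))/(1/(-45)))*(0*(5 + 2*0)) = ((2 + sqrt(3))/(-1/45))*(0*(5 + 0)) = ((2 + sqrt(3))*(-45))*(0*5) = (-90 - 45*sqrt(3))*0 = 0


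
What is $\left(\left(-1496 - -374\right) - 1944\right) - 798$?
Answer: $-3864$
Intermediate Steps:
$\left(\left(-1496 - -374\right) - 1944\right) - 798 = \left(\left(-1496 + 374\right) - 1944\right) - 798 = \left(-1122 - 1944\right) - 798 = -3066 - 798 = -3864$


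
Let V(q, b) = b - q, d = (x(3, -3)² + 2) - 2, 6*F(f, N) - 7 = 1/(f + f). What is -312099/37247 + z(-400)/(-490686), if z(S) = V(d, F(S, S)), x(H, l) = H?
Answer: -105011875294679/12532512988800 ≈ -8.3792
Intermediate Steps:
F(f, N) = 7/6 + 1/(12*f) (F(f, N) = 7/6 + 1/(6*(f + f)) = 7/6 + 1/(6*((2*f))) = 7/6 + (1/(2*f))/6 = 7/6 + 1/(12*f))
d = 9 (d = (3² + 2) - 2 = (9 + 2) - 2 = 11 - 2 = 9)
z(S) = -9 + (1 + 14*S)/(12*S) (z(S) = (1 + 14*S)/(12*S) - 1*9 = (1 + 14*S)/(12*S) - 9 = -9 + (1 + 14*S)/(12*S))
-312099/37247 + z(-400)/(-490686) = -312099/37247 + ((1/12)*(1 - 94*(-400))/(-400))/(-490686) = -312099*1/37247 + ((1/12)*(-1/400)*(1 + 37600))*(-1/490686) = -312099/37247 + ((1/12)*(-1/400)*37601)*(-1/490686) = -312099/37247 - 37601/4800*(-1/490686) = -312099/37247 + 37601/2355292800 = -105011875294679/12532512988800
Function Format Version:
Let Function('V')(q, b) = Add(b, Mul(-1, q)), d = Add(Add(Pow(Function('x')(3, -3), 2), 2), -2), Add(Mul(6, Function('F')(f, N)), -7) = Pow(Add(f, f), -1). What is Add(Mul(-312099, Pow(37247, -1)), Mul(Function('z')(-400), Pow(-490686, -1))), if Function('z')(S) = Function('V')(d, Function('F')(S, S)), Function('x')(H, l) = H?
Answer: Rational(-105011875294679, 12532512988800) ≈ -8.3792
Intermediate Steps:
Function('F')(f, N) = Add(Rational(7, 6), Mul(Rational(1, 12), Pow(f, -1))) (Function('F')(f, N) = Add(Rational(7, 6), Mul(Rational(1, 6), Pow(Add(f, f), -1))) = Add(Rational(7, 6), Mul(Rational(1, 6), Pow(Mul(2, f), -1))) = Add(Rational(7, 6), Mul(Rational(1, 6), Mul(Rational(1, 2), Pow(f, -1)))) = Add(Rational(7, 6), Mul(Rational(1, 12), Pow(f, -1))))
d = 9 (d = Add(Add(Pow(3, 2), 2), -2) = Add(Add(9, 2), -2) = Add(11, -2) = 9)
Function('z')(S) = Add(-9, Mul(Rational(1, 12), Pow(S, -1), Add(1, Mul(14, S)))) (Function('z')(S) = Add(Mul(Rational(1, 12), Pow(S, -1), Add(1, Mul(14, S))), Mul(-1, 9)) = Add(Mul(Rational(1, 12), Pow(S, -1), Add(1, Mul(14, S))), -9) = Add(-9, Mul(Rational(1, 12), Pow(S, -1), Add(1, Mul(14, S)))))
Add(Mul(-312099, Pow(37247, -1)), Mul(Function('z')(-400), Pow(-490686, -1))) = Add(Mul(-312099, Pow(37247, -1)), Mul(Mul(Rational(1, 12), Pow(-400, -1), Add(1, Mul(-94, -400))), Pow(-490686, -1))) = Add(Mul(-312099, Rational(1, 37247)), Mul(Mul(Rational(1, 12), Rational(-1, 400), Add(1, 37600)), Rational(-1, 490686))) = Add(Rational(-312099, 37247), Mul(Mul(Rational(1, 12), Rational(-1, 400), 37601), Rational(-1, 490686))) = Add(Rational(-312099, 37247), Mul(Rational(-37601, 4800), Rational(-1, 490686))) = Add(Rational(-312099, 37247), Rational(37601, 2355292800)) = Rational(-105011875294679, 12532512988800)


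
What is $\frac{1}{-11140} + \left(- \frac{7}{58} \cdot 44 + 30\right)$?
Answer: $\frac{7976211}{323060} \approx 24.69$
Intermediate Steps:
$\frac{1}{-11140} + \left(- \frac{7}{58} \cdot 44 + 30\right) = - \frac{1}{11140} + \left(\left(-7\right) \frac{1}{58} \cdot 44 + 30\right) = - \frac{1}{11140} + \left(\left(- \frac{7}{58}\right) 44 + 30\right) = - \frac{1}{11140} + \left(- \frac{154}{29} + 30\right) = - \frac{1}{11140} + \frac{716}{29} = \frac{7976211}{323060}$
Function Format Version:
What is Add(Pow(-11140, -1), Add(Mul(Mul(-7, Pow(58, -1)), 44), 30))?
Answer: Rational(7976211, 323060) ≈ 24.690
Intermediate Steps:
Add(Pow(-11140, -1), Add(Mul(Mul(-7, Pow(58, -1)), 44), 30)) = Add(Rational(-1, 11140), Add(Mul(Mul(-7, Rational(1, 58)), 44), 30)) = Add(Rational(-1, 11140), Add(Mul(Rational(-7, 58), 44), 30)) = Add(Rational(-1, 11140), Add(Rational(-154, 29), 30)) = Add(Rational(-1, 11140), Rational(716, 29)) = Rational(7976211, 323060)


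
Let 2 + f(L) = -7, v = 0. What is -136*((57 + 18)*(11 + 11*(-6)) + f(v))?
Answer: 562224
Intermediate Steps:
f(L) = -9 (f(L) = -2 - 7 = -9)
-136*((57 + 18)*(11 + 11*(-6)) + f(v)) = -136*((57 + 18)*(11 + 11*(-6)) - 9) = -136*(75*(11 - 66) - 9) = -136*(75*(-55) - 9) = -136*(-4125 - 9) = -136*(-4134) = 562224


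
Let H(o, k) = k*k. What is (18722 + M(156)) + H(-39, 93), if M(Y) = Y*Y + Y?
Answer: 51863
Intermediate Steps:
M(Y) = Y + Y² (M(Y) = Y² + Y = Y + Y²)
H(o, k) = k²
(18722 + M(156)) + H(-39, 93) = (18722 + 156*(1 + 156)) + 93² = (18722 + 156*157) + 8649 = (18722 + 24492) + 8649 = 43214 + 8649 = 51863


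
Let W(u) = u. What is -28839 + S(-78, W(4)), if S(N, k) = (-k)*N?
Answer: -28527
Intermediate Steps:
S(N, k) = -N*k
-28839 + S(-78, W(4)) = -28839 - 1*(-78)*4 = -28839 + 312 = -28527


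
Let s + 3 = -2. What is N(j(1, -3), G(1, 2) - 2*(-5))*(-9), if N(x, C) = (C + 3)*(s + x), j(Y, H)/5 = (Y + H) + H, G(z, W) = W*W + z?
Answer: 4860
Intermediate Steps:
s = -5 (s = -3 - 2 = -5)
G(z, W) = z + W² (G(z, W) = W² + z = z + W²)
j(Y, H) = 5*Y + 10*H (j(Y, H) = 5*((Y + H) + H) = 5*((H + Y) + H) = 5*(Y + 2*H) = 5*Y + 10*H)
N(x, C) = (-5 + x)*(3 + C) (N(x, C) = (C + 3)*(-5 + x) = (3 + C)*(-5 + x) = (-5 + x)*(3 + C))
N(j(1, -3), G(1, 2) - 2*(-5))*(-9) = (-15 - 5*((1 + 2²) - 2*(-5)) + 3*(5*1 + 10*(-3)) + ((1 + 2²) - 2*(-5))*(5*1 + 10*(-3)))*(-9) = (-15 - 5*((1 + 4) + 10) + 3*(5 - 30) + ((1 + 4) + 10)*(5 - 30))*(-9) = (-15 - 5*(5 + 10) + 3*(-25) + (5 + 10)*(-25))*(-9) = (-15 - 5*15 - 75 + 15*(-25))*(-9) = (-15 - 75 - 75 - 375)*(-9) = -540*(-9) = 4860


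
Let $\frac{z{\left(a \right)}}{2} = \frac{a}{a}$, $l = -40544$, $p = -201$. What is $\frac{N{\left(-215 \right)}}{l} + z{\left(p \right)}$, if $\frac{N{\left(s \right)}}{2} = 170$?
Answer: $\frac{20187}{10136} \approx 1.9916$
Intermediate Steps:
$N{\left(s \right)} = 340$ ($N{\left(s \right)} = 2 \cdot 170 = 340$)
$z{\left(a \right)} = 2$ ($z{\left(a \right)} = 2 \frac{a}{a} = 2 \cdot 1 = 2$)
$\frac{N{\left(-215 \right)}}{l} + z{\left(p \right)} = \frac{340}{-40544} + 2 = 340 \left(- \frac{1}{40544}\right) + 2 = - \frac{85}{10136} + 2 = \frac{20187}{10136}$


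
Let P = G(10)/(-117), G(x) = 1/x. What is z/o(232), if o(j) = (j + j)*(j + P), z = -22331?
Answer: -13063635/62973848 ≈ -0.20745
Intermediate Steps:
P = -1/1170 (P = 1/(10*(-117)) = (⅒)*(-1/117) = -1/1170 ≈ -0.00085470)
o(j) = 2*j*(-1/1170 + j) (o(j) = (j + j)*(j - 1/1170) = (2*j)*(-1/1170 + j) = 2*j*(-1/1170 + j))
z/o(232) = -22331*585/(232*(-1 + 1170*232)) = -22331*585/(232*(-1 + 271440)) = -22331/((1/585)*232*271439) = -22331/62973848/585 = -22331*585/62973848 = -13063635/62973848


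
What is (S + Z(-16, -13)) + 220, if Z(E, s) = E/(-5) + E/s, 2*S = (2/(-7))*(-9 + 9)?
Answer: 14588/65 ≈ 224.43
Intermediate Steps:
S = 0 (S = ((2/(-7))*(-9 + 9))/2 = ((2*(-1/7))*0)/2 = (-2/7*0)/2 = (1/2)*0 = 0)
Z(E, s) = -E/5 + E/s (Z(E, s) = E*(-1/5) + E/s = -E/5 + E/s)
(S + Z(-16, -13)) + 220 = (0 + (-1/5*(-16) - 16/(-13))) + 220 = (0 + (16/5 - 16*(-1/13))) + 220 = (0 + (16/5 + 16/13)) + 220 = (0 + 288/65) + 220 = 288/65 + 220 = 14588/65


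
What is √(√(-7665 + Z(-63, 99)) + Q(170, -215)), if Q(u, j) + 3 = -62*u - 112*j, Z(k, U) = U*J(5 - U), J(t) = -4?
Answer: √(13537 + I*√8061) ≈ 116.35 + 0.3858*I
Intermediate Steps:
Z(k, U) = -4*U (Z(k, U) = U*(-4) = -4*U)
Q(u, j) = -3 - 112*j - 62*u (Q(u, j) = -3 + (-62*u - 112*j) = -3 + (-112*j - 62*u) = -3 - 112*j - 62*u)
√(√(-7665 + Z(-63, 99)) + Q(170, -215)) = √(√(-7665 - 4*99) + (-3 - 112*(-215) - 62*170)) = √(√(-7665 - 396) + (-3 + 24080 - 10540)) = √(√(-8061) + 13537) = √(I*√8061 + 13537) = √(13537 + I*√8061)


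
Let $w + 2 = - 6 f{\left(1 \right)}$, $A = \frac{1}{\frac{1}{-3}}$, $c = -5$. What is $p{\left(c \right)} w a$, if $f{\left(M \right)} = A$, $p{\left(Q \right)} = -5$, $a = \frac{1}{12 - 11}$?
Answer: $-80$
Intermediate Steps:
$a = 1$ ($a = 1^{-1} = 1$)
$A = -3$ ($A = \frac{1}{- \frac{1}{3}} = -3$)
$f{\left(M \right)} = -3$
$w = 16$ ($w = -2 - -18 = -2 + 18 = 16$)
$p{\left(c \right)} w a = \left(-5\right) 16 \cdot 1 = \left(-80\right) 1 = -80$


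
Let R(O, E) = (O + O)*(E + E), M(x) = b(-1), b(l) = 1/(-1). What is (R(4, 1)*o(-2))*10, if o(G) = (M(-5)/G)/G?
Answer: -40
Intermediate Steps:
b(l) = -1 (b(l) = 1*(-1) = -1)
M(x) = -1
o(G) = -1/G**2 (o(G) = (-1/G)/G = -1/G**2)
R(O, E) = 4*E*O (R(O, E) = (2*O)*(2*E) = 4*E*O)
(R(4, 1)*o(-2))*10 = ((4*1*4)*(-1/(-2)**2))*10 = (16*(-1*1/4))*10 = (16*(-1/4))*10 = -4*10 = -40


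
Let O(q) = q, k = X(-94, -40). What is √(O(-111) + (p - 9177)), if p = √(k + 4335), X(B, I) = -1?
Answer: √(-9288 + √4334) ≈ 96.032*I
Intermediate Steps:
k = -1
p = √4334 (p = √(-1 + 4335) = √4334 ≈ 65.833)
√(O(-111) + (p - 9177)) = √(-111 + (√4334 - 9177)) = √(-111 + (-9177 + √4334)) = √(-9288 + √4334)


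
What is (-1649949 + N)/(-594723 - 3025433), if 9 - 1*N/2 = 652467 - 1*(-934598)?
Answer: 4824061/3620156 ≈ 1.3326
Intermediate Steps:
N = -3174112 (N = 18 - 2*(652467 - 1*(-934598)) = 18 - 2*(652467 + 934598) = 18 - 2*1587065 = 18 - 3174130 = -3174112)
(-1649949 + N)/(-594723 - 3025433) = (-1649949 - 3174112)/(-594723 - 3025433) = -4824061/(-3620156) = -4824061*(-1/3620156) = 4824061/3620156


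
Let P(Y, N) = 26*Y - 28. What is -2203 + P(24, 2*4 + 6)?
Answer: -1607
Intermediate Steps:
P(Y, N) = -28 + 26*Y
-2203 + P(24, 2*4 + 6) = -2203 + (-28 + 26*24) = -2203 + (-28 + 624) = -2203 + 596 = -1607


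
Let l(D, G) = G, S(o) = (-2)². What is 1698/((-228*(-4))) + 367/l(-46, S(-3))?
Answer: 14229/152 ≈ 93.612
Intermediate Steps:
S(o) = 4
1698/((-228*(-4))) + 367/l(-46, S(-3)) = 1698/((-228*(-4))) + 367/4 = 1698/912 + 367*(¼) = 1698*(1/912) + 367/4 = 283/152 + 367/4 = 14229/152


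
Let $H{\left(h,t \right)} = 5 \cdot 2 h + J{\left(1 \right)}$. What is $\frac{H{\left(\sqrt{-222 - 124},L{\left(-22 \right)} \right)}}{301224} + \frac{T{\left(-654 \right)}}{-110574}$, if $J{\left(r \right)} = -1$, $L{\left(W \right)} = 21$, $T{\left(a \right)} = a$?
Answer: $\frac{10938329}{1850419032} + \frac{5 i \sqrt{346}}{150612} \approx 0.0059113 + 0.00061752 i$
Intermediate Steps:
$H{\left(h,t \right)} = -1 + 10 h$ ($H{\left(h,t \right)} = 5 \cdot 2 h - 1 = 10 h - 1 = -1 + 10 h$)
$\frac{H{\left(\sqrt{-222 - 124},L{\left(-22 \right)} \right)}}{301224} + \frac{T{\left(-654 \right)}}{-110574} = \frac{-1 + 10 \sqrt{-222 - 124}}{301224} - \frac{654}{-110574} = \left(-1 + 10 \sqrt{-346}\right) \frac{1}{301224} - - \frac{109}{18429} = \left(-1 + 10 i \sqrt{346}\right) \frac{1}{301224} + \frac{109}{18429} = \left(- \frac{1}{301224} + \frac{5 i \sqrt{346}}{150612}\right) + \frac{109}{18429} = \frac{10938329}{1850419032} + \frac{5 i \sqrt{346}}{150612}$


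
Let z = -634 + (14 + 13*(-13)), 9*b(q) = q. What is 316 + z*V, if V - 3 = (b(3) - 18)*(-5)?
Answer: -71746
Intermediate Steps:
b(q) = q/9
z = -789 (z = -634 + (14 - 169) = -634 - 155 = -789)
V = 274/3 (V = 3 + ((⅑)*3 - 18)*(-5) = 3 + (⅓ - 18)*(-5) = 3 - 53/3*(-5) = 3 + 265/3 = 274/3 ≈ 91.333)
316 + z*V = 316 - 789*274/3 = 316 - 72062 = -71746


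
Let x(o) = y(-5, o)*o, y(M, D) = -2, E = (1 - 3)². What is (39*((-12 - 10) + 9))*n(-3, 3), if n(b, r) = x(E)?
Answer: 4056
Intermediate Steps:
E = 4 (E = (-2)² = 4)
x(o) = -2*o
n(b, r) = -8 (n(b, r) = -2*4 = -8)
(39*((-12 - 10) + 9))*n(-3, 3) = (39*((-12 - 10) + 9))*(-8) = (39*(-22 + 9))*(-8) = (39*(-13))*(-8) = -507*(-8) = 4056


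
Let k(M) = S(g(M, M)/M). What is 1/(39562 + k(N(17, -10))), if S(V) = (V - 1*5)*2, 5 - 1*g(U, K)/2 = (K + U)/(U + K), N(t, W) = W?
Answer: 5/197752 ≈ 2.5284e-5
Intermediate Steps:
g(U, K) = 8 (g(U, K) = 10 - 2*(K + U)/(U + K) = 10 - 2*(K + U)/(K + U) = 10 - 2*1 = 10 - 2 = 8)
S(V) = -10 + 2*V (S(V) = (V - 5)*2 = (-5 + V)*2 = -10 + 2*V)
k(M) = -10 + 16/M (k(M) = -10 + 2*(8/M) = -10 + 16/M)
1/(39562 + k(N(17, -10))) = 1/(39562 + (-10 + 16/(-10))) = 1/(39562 + (-10 + 16*(-⅒))) = 1/(39562 + (-10 - 8/5)) = 1/(39562 - 58/5) = 1/(197752/5) = 5/197752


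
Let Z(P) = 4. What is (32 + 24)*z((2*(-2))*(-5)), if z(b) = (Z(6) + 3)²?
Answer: 2744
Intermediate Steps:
z(b) = 49 (z(b) = (4 + 3)² = 7² = 49)
(32 + 24)*z((2*(-2))*(-5)) = (32 + 24)*49 = 56*49 = 2744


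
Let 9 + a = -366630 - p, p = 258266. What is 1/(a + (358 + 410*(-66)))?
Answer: -1/651607 ≈ -1.5347e-6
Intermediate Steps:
a = -624905 (a = -9 + (-366630 - 1*258266) = -9 + (-366630 - 258266) = -9 - 624896 = -624905)
1/(a + (358 + 410*(-66))) = 1/(-624905 + (358 + 410*(-66))) = 1/(-624905 + (358 - 27060)) = 1/(-624905 - 26702) = 1/(-651607) = -1/651607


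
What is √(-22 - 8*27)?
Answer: I*√238 ≈ 15.427*I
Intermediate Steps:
√(-22 - 8*27) = √(-22 - 216) = √(-238) = I*√238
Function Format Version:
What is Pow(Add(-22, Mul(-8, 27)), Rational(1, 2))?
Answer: Mul(I, Pow(238, Rational(1, 2))) ≈ Mul(15.427, I)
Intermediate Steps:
Pow(Add(-22, Mul(-8, 27)), Rational(1, 2)) = Pow(Add(-22, -216), Rational(1, 2)) = Pow(-238, Rational(1, 2)) = Mul(I, Pow(238, Rational(1, 2)))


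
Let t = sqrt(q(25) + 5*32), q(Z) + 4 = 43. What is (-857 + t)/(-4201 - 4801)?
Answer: 857/9002 - sqrt(199)/9002 ≈ 0.093634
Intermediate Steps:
q(Z) = 39 (q(Z) = -4 + 43 = 39)
t = sqrt(199) (t = sqrt(39 + 5*32) = sqrt(39 + 160) = sqrt(199) ≈ 14.107)
(-857 + t)/(-4201 - 4801) = (-857 + sqrt(199))/(-4201 - 4801) = (-857 + sqrt(199))/(-9002) = (-857 + sqrt(199))*(-1/9002) = 857/9002 - sqrt(199)/9002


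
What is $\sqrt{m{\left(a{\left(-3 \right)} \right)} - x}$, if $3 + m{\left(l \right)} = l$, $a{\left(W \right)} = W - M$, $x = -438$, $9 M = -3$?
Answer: $\frac{\sqrt{3891}}{3} \approx 20.793$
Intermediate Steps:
$M = - \frac{1}{3}$ ($M = \frac{1}{9} \left(-3\right) = - \frac{1}{3} \approx -0.33333$)
$a{\left(W \right)} = \frac{1}{3} + W$ ($a{\left(W \right)} = W - - \frac{1}{3} = W + \frac{1}{3} = \frac{1}{3} + W$)
$m{\left(l \right)} = -3 + l$
$\sqrt{m{\left(a{\left(-3 \right)} \right)} - x} = \sqrt{\left(-3 + \left(\frac{1}{3} - 3\right)\right) - -438} = \sqrt{\left(-3 - \frac{8}{3}\right) + 438} = \sqrt{- \frac{17}{3} + 438} = \sqrt{\frac{1297}{3}} = \frac{\sqrt{3891}}{3}$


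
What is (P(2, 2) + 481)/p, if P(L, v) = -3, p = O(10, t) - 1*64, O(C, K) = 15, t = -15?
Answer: -478/49 ≈ -9.7551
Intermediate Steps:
p = -49 (p = 15 - 1*64 = 15 - 64 = -49)
(P(2, 2) + 481)/p = (-3 + 481)/(-49) = 478*(-1/49) = -478/49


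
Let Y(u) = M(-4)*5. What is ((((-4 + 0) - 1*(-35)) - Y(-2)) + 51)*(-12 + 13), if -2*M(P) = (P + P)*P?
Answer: 162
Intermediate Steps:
M(P) = -P² (M(P) = -(P + P)*P/2 = -2*P*P/2 = -P²)
Y(u) = -80 (Y(u) = -1*(-4)²*5 = -1*16*5 = -16*5 = -80)
((((-4 + 0) - 1*(-35)) - Y(-2)) + 51)*(-12 + 13) = ((((-4 + 0) - 1*(-35)) - 1*(-80)) + 51)*(-12 + 13) = (((-4 + 35) + 80) + 51)*1 = ((31 + 80) + 51)*1 = (111 + 51)*1 = 162*1 = 162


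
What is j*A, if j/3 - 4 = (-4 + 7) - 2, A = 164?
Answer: 2460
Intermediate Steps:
j = 15 (j = 12 + 3*((-4 + 7) - 2) = 12 + 3*(3 - 2) = 12 + 3*1 = 12 + 3 = 15)
j*A = 15*164 = 2460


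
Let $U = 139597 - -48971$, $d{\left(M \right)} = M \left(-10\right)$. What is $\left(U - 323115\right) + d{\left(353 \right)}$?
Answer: $-138077$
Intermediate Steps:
$d{\left(M \right)} = - 10 M$
$U = 188568$ ($U = 139597 + 48971 = 188568$)
$\left(U - 323115\right) + d{\left(353 \right)} = \left(188568 - 323115\right) - 3530 = -134547 - 3530 = -138077$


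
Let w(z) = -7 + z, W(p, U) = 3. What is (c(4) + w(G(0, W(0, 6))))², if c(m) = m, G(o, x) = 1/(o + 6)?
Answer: 289/36 ≈ 8.0278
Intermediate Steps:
G(o, x) = 1/(6 + o)
(c(4) + w(G(0, W(0, 6))))² = (4 + (-7 + 1/(6 + 0)))² = (4 + (-7 + 1/6))² = (4 + (-7 + ⅙))² = (4 - 41/6)² = (-17/6)² = 289/36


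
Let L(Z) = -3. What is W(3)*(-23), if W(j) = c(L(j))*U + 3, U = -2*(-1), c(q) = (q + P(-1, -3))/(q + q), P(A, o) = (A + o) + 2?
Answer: -322/3 ≈ -107.33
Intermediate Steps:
P(A, o) = 2 + A + o
c(q) = (-2 + q)/(2*q) (c(q) = (q + (2 - 1 - 3))/(q + q) = (q - 2)/((2*q)) = (-2 + q)*(1/(2*q)) = (-2 + q)/(2*q))
U = 2
W(j) = 14/3 (W(j) = ((½)*(-2 - 3)/(-3))*2 + 3 = ((½)*(-⅓)*(-5))*2 + 3 = (⅚)*2 + 3 = 5/3 + 3 = 14/3)
W(3)*(-23) = (14/3)*(-23) = -322/3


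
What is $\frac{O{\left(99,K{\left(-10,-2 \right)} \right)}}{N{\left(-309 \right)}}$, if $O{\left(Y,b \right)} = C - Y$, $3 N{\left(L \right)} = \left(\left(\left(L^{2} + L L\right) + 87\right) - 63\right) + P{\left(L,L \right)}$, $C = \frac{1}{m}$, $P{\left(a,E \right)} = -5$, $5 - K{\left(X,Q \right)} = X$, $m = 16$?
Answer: $- \frac{4749}{3055696} \approx -0.0015541$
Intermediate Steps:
$K{\left(X,Q \right)} = 5 - X$
$C = \frac{1}{16} \approx 0.0625$
$N{\left(L \right)} = \frac{19}{3} + \frac{2 L^{2}}{3}$ ($N{\left(L \right)} = \frac{\left(\left(\left(L^{2} + L L\right) + 87\right) - 63\right) - 5}{3} = \frac{\left(\left(\left(L^{2} + L^{2}\right) + 87\right) - 63\right) - 5}{3} = \frac{\left(\left(2 L^{2} + 87\right) - 63\right) - 5}{3} = \frac{\left(\left(87 + 2 L^{2}\right) - 63\right) - 5}{3} = \frac{\left(24 + 2 L^{2}\right) - 5}{3} = \frac{19 + 2 L^{2}}{3} = \frac{19}{3} + \frac{2 L^{2}}{3}$)
$O{\left(Y,b \right)} = \frac{1}{16} - Y$
$\frac{O{\left(99,K{\left(-10,-2 \right)} \right)}}{N{\left(-309 \right)}} = \frac{\frac{1}{16} - 99}{\frac{19}{3} + \frac{2 \left(-309\right)^{2}}{3}} = \frac{\frac{1}{16} - 99}{\frac{19}{3} + \frac{2}{3} \cdot 95481} = - \frac{1583}{16 \left(\frac{19}{3} + 63654\right)} = - \frac{1583}{16 \cdot \frac{190981}{3}} = \left(- \frac{1583}{16}\right) \frac{3}{190981} = - \frac{4749}{3055696}$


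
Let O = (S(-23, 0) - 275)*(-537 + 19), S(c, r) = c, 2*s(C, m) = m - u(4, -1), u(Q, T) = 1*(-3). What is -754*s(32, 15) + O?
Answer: 147578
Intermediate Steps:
u(Q, T) = -3
s(C, m) = 3/2 + m/2 (s(C, m) = (m - 1*(-3))/2 = (m + 3)/2 = (3 + m)/2 = 3/2 + m/2)
O = 154364 (O = (-23 - 275)*(-537 + 19) = -298*(-518) = 154364)
-754*s(32, 15) + O = -754*(3/2 + (½)*15) + 154364 = -754*(3/2 + 15/2) + 154364 = -754*9 + 154364 = -6786 + 154364 = 147578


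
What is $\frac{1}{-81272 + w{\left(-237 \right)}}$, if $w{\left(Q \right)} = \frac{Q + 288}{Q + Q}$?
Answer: $- \frac{158}{12840993} \approx -1.2304 \cdot 10^{-5}$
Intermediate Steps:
$w{\left(Q \right)} = \frac{288 + Q}{2 Q}$
$\frac{1}{-81272 + w{\left(-237 \right)}} = \frac{1}{-81272 + \frac{288 - 237}{2 \left(-237\right)}} = \frac{1}{-81272 + \frac{1}{2} \left(- \frac{1}{237}\right) 51} = \frac{1}{-81272 - \frac{17}{158}} = \frac{1}{- \frac{12840993}{158}} = - \frac{158}{12840993}$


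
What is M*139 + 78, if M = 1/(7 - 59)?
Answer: 3917/52 ≈ 75.327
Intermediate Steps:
M = -1/52 (M = 1/(-52) = -1/52 ≈ -0.019231)
M*139 + 78 = -1/52*139 + 78 = -139/52 + 78 = 3917/52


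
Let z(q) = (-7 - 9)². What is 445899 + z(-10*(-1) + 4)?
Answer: 446155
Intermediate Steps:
z(q) = 256 (z(q) = (-16)² = 256)
445899 + z(-10*(-1) + 4) = 445899 + 256 = 446155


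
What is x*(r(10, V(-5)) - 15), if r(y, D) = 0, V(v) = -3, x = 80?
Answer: -1200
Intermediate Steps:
x*(r(10, V(-5)) - 15) = 80*(0 - 15) = 80*(-15) = -1200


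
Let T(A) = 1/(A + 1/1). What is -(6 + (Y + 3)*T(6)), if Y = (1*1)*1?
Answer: -46/7 ≈ -6.5714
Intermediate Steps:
Y = 1 (Y = 1*1 = 1)
T(A) = 1/(1 + A) (T(A) = 1/(A + 1) = 1/(1 + A))
-(6 + (Y + 3)*T(6)) = -(6 + (1 + 3)/(1 + 6)) = -(6 + 4/7) = -1*46/7 = -46/7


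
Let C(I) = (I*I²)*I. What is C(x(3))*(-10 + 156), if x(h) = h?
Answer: 11826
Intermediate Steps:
C(I) = I⁴ (C(I) = I³*I = I⁴)
C(x(3))*(-10 + 156) = 3⁴*(-10 + 156) = 81*146 = 11826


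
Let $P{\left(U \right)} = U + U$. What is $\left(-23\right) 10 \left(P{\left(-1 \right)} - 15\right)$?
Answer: $3910$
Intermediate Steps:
$P{\left(U \right)} = 2 U$
$\left(-23\right) 10 \left(P{\left(-1 \right)} - 15\right) = \left(-23\right) 10 \left(2 \left(-1\right) - 15\right) = - 230 \left(-2 - 15\right) = \left(-230\right) \left(-17\right) = 3910$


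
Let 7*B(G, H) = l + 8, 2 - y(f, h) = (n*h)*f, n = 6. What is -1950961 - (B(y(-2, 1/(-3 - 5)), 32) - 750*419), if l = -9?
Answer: -11456976/7 ≈ -1.6367e+6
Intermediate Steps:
y(f, h) = 2 - 6*f*h (y(f, h) = 2 - 6*h*f = 2 - 6*f*h)
B(G, H) = -⅐ (B(G, H) = (-9 + 8)/7 = (⅐)*(-1) = -⅐)
-1950961 - (B(y(-2, 1/(-3 - 5)), 32) - 750*419) = -1950961 - (-⅐ - 750*419) = -1950961 - (-⅐ - 314250) = -1950961 - 1*(-2199751/7) = -1950961 + 2199751/7 = -11456976/7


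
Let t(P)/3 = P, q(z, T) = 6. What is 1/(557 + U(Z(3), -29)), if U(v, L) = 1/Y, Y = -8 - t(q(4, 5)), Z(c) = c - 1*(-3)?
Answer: 26/14481 ≈ 0.0017955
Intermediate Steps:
t(P) = 3*P
Z(c) = 3 + c (Z(c) = c + 3 = 3 + c)
Y = -26 (Y = -8 - 3*6 = -8 - 1*18 = -8 - 18 = -26)
U(v, L) = -1/26 (U(v, L) = 1/(-26) = -1/26)
1/(557 + U(Z(3), -29)) = 1/(557 - 1/26) = 1/(14481/26) = 26/14481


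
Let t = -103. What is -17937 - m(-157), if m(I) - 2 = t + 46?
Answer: -17882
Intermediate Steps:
m(I) = -55 (m(I) = 2 + (-103 + 46) = 2 - 57 = -55)
-17937 - m(-157) = -17937 - 1*(-55) = -17937 + 55 = -17882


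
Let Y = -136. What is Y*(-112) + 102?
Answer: 15334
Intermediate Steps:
Y*(-112) + 102 = -136*(-112) + 102 = 15232 + 102 = 15334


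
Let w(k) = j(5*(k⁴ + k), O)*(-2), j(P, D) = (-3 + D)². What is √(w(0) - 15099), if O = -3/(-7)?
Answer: I*√740499/7 ≈ 122.93*I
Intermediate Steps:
O = 3/7 (O = -3*(-⅐) = 3/7 ≈ 0.42857)
w(k) = -648/49 (w(k) = (-3 + 3/7)²*(-2) = (-18/7)²*(-2) = (324/49)*(-2) = -648/49)
√(w(0) - 15099) = √(-648/49 - 15099) = √(-740499/49) = I*√740499/7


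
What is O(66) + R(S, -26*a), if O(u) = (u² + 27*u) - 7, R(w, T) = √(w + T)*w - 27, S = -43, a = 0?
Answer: 6104 - 43*I*√43 ≈ 6104.0 - 281.97*I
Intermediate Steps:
R(w, T) = -27 + w*√(T + w) (R(w, T) = √(T + w)*w - 27 = w*√(T + w) - 27 = -27 + w*√(T + w))
O(u) = -7 + u² + 27*u
O(66) + R(S, -26*a) = (-7 + 66² + 27*66) + (-27 - 43*√(-26*0 - 43)) = (-7 + 4356 + 1782) + (-27 - 43*√(0 - 43)) = 6131 + (-27 - 43*I*√43) = 6104 - 43*I*√43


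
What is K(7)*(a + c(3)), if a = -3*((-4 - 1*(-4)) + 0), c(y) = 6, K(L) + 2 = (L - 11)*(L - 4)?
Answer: -84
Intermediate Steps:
K(L) = -2 + (-11 + L)*(-4 + L) (K(L) = -2 + (L - 11)*(L - 4) = -2 + (-11 + L)*(-4 + L))
a = 0 (a = -3*((-4 + 4) + 0) = -3*(0 + 0) = -3*0 = 0)
K(7)*(a + c(3)) = (42 + 7² - 15*7)*(0 + 6) = (42 + 49 - 105)*6 = -14*6 = -84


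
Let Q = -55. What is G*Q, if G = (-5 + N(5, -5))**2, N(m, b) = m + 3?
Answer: -495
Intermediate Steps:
N(m, b) = 3 + m
G = 9 (G = (-5 + (3 + 5))**2 = (-5 + 8)**2 = 3**2 = 9)
G*Q = 9*(-55) = -495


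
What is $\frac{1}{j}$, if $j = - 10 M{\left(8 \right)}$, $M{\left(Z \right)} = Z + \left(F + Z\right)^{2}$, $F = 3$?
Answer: $- \frac{1}{1290} \approx -0.00077519$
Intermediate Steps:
$M{\left(Z \right)} = Z + \left(3 + Z\right)^{2}$
$j = -1290$ ($j = - 10 \left(8 + \left(3 + 8\right)^{2}\right) = - 10 \left(8 + 11^{2}\right) = - 10 \left(8 + 121\right) = \left(-10\right) 129 = -1290$)
$\frac{1}{j} = \frac{1}{-1290} = - \frac{1}{1290}$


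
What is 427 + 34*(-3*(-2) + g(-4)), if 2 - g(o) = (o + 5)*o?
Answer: 835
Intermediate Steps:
g(o) = 2 - o*(5 + o) (g(o) = 2 - (o + 5)*o = 2 - (5 + o)*o = 2 - o*(5 + o))
427 + 34*(-3*(-2) + g(-4)) = 427 + 34*(-3*(-2) + (2 - 1*(-4)² - 5*(-4))) = 427 + 34*(6 + (2 - 1*16 + 20)) = 427 + 34*(6 + (2 - 16 + 20)) = 427 + 34*(6 + 6) = 427 + 34*12 = 427 + 408 = 835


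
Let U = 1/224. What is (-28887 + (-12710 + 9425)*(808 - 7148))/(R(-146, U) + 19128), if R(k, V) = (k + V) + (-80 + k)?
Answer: 4658754912/4201345 ≈ 1108.9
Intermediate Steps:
U = 1/224 ≈ 0.0044643
R(k, V) = -80 + V + 2*k (R(k, V) = (V + k) + (-80 + k) = -80 + V + 2*k)
(-28887 + (-12710 + 9425)*(808 - 7148))/(R(-146, U) + 19128) = (-28887 + (-12710 + 9425)*(808 - 7148))/((-80 + 1/224 + 2*(-146)) + 19128) = (-28887 - 3285*(-6340))/((-80 + 1/224 - 292) + 19128) = (-28887 + 20826900)/(-83327/224 + 19128) = 20798013/(4201345/224) = 20798013*(224/4201345) = 4658754912/4201345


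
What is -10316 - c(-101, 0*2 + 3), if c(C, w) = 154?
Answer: -10470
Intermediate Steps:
-10316 - c(-101, 0*2 + 3) = -10316 - 1*154 = -10316 - 154 = -10470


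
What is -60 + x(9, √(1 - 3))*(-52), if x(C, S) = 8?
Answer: -476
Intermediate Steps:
-60 + x(9, √(1 - 3))*(-52) = -60 + 8*(-52) = -60 - 416 = -476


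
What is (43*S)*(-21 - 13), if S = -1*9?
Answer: 13158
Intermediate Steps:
S = -9
(43*S)*(-21 - 13) = (43*(-9))*(-21 - 13) = -387*(-34) = 13158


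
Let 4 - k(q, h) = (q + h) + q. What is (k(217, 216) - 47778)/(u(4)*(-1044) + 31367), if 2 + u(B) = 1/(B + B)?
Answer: -96848/66649 ≈ -1.4531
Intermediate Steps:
k(q, h) = 4 - h - 2*q (k(q, h) = 4 - ((q + h) + q) = 4 - ((h + q) + q) = 4 - (h + 2*q) = 4 + (-h - 2*q) = 4 - h - 2*q)
u(B) = -2 + 1/(2*B) (u(B) = -2 + 1/(B + B) = -2 + 1/(2*B))
(k(217, 216) - 47778)/(u(4)*(-1044) + 31367) = ((4 - 1*216 - 2*217) - 47778)/((-2 + (½)/4)*(-1044) + 31367) = ((4 - 216 - 434) - 47778)/((-2 + (½)*(¼))*(-1044) + 31367) = (-646 - 47778)/((-2 + ⅛)*(-1044) + 31367) = -48424/(-15/8*(-1044) + 31367) = -48424/(3915/2 + 31367) = -48424/66649/2 = -48424*2/66649 = -96848/66649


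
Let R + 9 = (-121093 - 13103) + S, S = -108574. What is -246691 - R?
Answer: -3912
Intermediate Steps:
R = -242779 (R = -9 + ((-121093 - 13103) - 108574) = -9 + (-134196 - 108574) = -9 - 242770 = -242779)
-246691 - R = -246691 - 1*(-242779) = -246691 + 242779 = -3912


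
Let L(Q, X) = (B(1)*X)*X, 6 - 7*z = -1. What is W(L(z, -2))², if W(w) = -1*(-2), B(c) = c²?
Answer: 4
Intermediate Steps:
z = 1 (z = 6/7 - ⅐*(-1) = 6/7 + ⅐ = 1)
L(Q, X) = X² (L(Q, X) = (1²*X)*X = (1*X)*X = X*X = X²)
W(w) = 2
W(L(z, -2))² = 2² = 4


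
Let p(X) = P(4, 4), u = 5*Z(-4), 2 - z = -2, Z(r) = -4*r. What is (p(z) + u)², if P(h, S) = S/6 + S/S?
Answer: 60025/9 ≈ 6669.4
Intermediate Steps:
z = 4 (z = 2 - 1*(-2) = 2 + 2 = 4)
P(h, S) = 1 + S/6 (P(h, S) = S*(⅙) + 1 = S/6 + 1 = 1 + S/6)
u = 80 (u = 5*(-4*(-4)) = 5*16 = 80)
p(X) = 5/3 (p(X) = 1 + (⅙)*4 = 1 + ⅔ = 5/3)
(p(z) + u)² = (5/3 + 80)² = (245/3)² = 60025/9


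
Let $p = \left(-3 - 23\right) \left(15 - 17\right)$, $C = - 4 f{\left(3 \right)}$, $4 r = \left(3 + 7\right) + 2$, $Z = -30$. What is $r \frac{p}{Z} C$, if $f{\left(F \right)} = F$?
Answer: $\frac{312}{5} \approx 62.4$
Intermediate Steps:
$r = 3$ ($r = \frac{\left(3 + 7\right) + 2}{4} = \frac{10 + 2}{4} = \frac{1}{4} \cdot 12 = 3$)
$C = -12$ ($C = \left(-4\right) 3 = -12$)
$p = 52$ ($p = \left(-26\right) \left(-2\right) = 52$)
$r \frac{p}{Z} C = 3 \frac{52}{-30} \left(-12\right) = 3 \cdot 52 \left(- \frac{1}{30}\right) \left(-12\right) = 3 \left(- \frac{26}{15}\right) \left(-12\right) = \left(- \frac{26}{5}\right) \left(-12\right) = \frac{312}{5}$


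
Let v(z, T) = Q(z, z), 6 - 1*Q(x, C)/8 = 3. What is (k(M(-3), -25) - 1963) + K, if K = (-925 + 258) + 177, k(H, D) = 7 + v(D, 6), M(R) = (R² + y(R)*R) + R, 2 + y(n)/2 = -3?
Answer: -2422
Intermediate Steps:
Q(x, C) = 24 (Q(x, C) = 48 - 8*3 = 48 - 24 = 24)
v(z, T) = 24
y(n) = -10 (y(n) = -4 + 2*(-3) = -4 - 6 = -10)
M(R) = R² - 9*R (M(R) = (R² - 10*R) + R = R² - 9*R)
k(H, D) = 31 (k(H, D) = 7 + 24 = 31)
K = -490 (K = -667 + 177 = -490)
(k(M(-3), -25) - 1963) + K = (31 - 1963) - 490 = -1932 - 490 = -2422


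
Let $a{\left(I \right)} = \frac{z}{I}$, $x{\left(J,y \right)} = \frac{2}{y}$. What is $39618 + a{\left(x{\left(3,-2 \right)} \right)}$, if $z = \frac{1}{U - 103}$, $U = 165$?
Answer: $\frac{2456315}{62} \approx 39618.0$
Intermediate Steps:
$z = \frac{1}{62}$ ($z = \frac{1}{165 - 103} = \frac{1}{62} \approx 0.016129$)
$a{\left(I \right)} = \frac{1}{62 I}$
$39618 + a{\left(x{\left(3,-2 \right)} \right)} = 39618 + \frac{1}{62 \frac{2}{-2}} = 39618 + \frac{1}{62 \cdot 2 \left(- \frac{1}{2}\right)} = 39618 + \frac{1}{62 \left(-1\right)} = 39618 + \frac{1}{62} \left(-1\right) = 39618 - \frac{1}{62} = \frac{2456315}{62}$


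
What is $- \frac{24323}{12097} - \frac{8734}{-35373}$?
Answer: $- \frac{754722281}{427907181} \approx -1.7638$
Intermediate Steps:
$- \frac{24323}{12097} - \frac{8734}{-35373} = \left(-24323\right) \frac{1}{12097} - - \frac{8734}{35373} = - \frac{24323}{12097} + \frac{8734}{35373} = - \frac{754722281}{427907181}$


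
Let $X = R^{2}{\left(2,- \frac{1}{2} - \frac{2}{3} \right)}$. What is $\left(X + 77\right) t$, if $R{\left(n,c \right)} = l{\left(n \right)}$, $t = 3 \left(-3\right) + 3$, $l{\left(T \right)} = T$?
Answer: $-486$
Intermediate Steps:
$t = -6$ ($t = -9 + 3 = -6$)
$R{\left(n,c \right)} = n$
$X = 4$ ($X = 2^{2} = 4$)
$\left(X + 77\right) t = \left(4 + 77\right) \left(-6\right) = 81 \left(-6\right) = -486$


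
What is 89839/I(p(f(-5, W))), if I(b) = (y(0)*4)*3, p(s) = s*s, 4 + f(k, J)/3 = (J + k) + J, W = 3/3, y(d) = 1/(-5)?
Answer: -449195/12 ≈ -37433.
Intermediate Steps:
y(d) = -1/5
W = 1 (W = 3*(1/3) = 1)
f(k, J) = -12 + 3*k + 6*J (f(k, J) = -12 + 3*((J + k) + J) = -12 + 3*(k + 2*J) = -12 + (3*k + 6*J) = -12 + 3*k + 6*J)
p(s) = s**2
I(b) = -12/5 (I(b) = -1/5*4*3 = -4/5*3 = -12/5)
89839/I(p(f(-5, W))) = 89839/(-12/5) = 89839*(-5/12) = -449195/12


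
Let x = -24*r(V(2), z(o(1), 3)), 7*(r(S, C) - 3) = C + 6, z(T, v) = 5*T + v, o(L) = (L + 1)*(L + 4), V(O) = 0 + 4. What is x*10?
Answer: -19200/7 ≈ -2742.9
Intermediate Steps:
V(O) = 4
o(L) = (1 + L)*(4 + L)
z(T, v) = v + 5*T
r(S, C) = 27/7 + C/7 (r(S, C) = 3 + (C + 6)/7 = 3 + (6 + C)/7 = 3 + (6/7 + C/7) = 27/7 + C/7)
x = -1920/7 (x = -24*(27/7 + (3 + 5*(4 + 1² + 5*1))/7) = -24*(27/7 + (3 + 5*(4 + 1 + 5))/7) = -24*(27/7 + (3 + 5*10)/7) = -24*(27/7 + (3 + 50)/7) = -24*(27/7 + (⅐)*53) = -24*(27/7 + 53/7) = -24*80/7 = -1920/7 ≈ -274.29)
x*10 = -1920/7*10 = -19200/7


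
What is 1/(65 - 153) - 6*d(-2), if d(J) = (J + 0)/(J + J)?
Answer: -265/88 ≈ -3.0114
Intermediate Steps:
d(J) = 1/2 (d(J) = J/((2*J)) = J*(1/(2*J)) = 1/2)
1/(65 - 153) - 6*d(-2) = 1/(65 - 153) - 6*1/2 = 1/(-88) - 3 = -1/88 - 3 = -265/88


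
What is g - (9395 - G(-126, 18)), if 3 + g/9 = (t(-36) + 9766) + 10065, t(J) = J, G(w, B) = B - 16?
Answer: 168735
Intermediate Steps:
G(w, B) = -16 + B
g = 178128 (g = -27 + 9*((-36 + 9766) + 10065) = -27 + 9*(9730 + 10065) = -27 + 9*19795 = -27 + 178155 = 178128)
g - (9395 - G(-126, 18)) = 178128 - (9395 - (-16 + 18)) = 178128 - (9395 - 1*2) = 178128 - (9395 - 2) = 178128 - 1*9393 = 178128 - 9393 = 168735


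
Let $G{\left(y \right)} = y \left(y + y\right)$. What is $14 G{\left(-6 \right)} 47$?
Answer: $47376$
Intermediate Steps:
$G{\left(y \right)} = 2 y^{2}$ ($G{\left(y \right)} = y 2 y = 2 y^{2}$)
$14 G{\left(-6 \right)} 47 = 14 \cdot 2 \left(-6\right)^{2} \cdot 47 = 14 \cdot 2 \cdot 36 \cdot 47 = 14 \cdot 72 \cdot 47 = 1008 \cdot 47 = 47376$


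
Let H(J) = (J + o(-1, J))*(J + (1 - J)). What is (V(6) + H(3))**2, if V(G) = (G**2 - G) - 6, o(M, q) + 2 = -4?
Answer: 441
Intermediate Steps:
o(M, q) = -6 (o(M, q) = -2 - 4 = -6)
V(G) = -6 + G**2 - G
H(J) = -6 + J (H(J) = (J - 6)*(J + (1 - J)) = (-6 + J)*1 = -6 + J)
(V(6) + H(3))**2 = ((-6 + 6**2 - 1*6) + (-6 + 3))**2 = ((-6 + 36 - 6) - 3)**2 = (24 - 3)**2 = 21**2 = 441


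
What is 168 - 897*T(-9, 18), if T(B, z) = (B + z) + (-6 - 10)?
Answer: 6447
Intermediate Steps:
T(B, z) = -16 + B + z (T(B, z) = (B + z) - 16 = -16 + B + z)
168 - 897*T(-9, 18) = 168 - 897*(-16 - 9 + 18) = 168 - 897*(-7) = 168 + 6279 = 6447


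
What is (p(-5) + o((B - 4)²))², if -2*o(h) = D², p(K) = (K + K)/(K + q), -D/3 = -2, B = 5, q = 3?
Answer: 169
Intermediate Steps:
D = 6 (D = -3*(-2) = 6)
p(K) = 2*K/(3 + K) (p(K) = (K + K)/(K + 3) = (2*K)/(3 + K) = 2*K/(3 + K))
o(h) = -18 (o(h) = -½*6² = -½*36 = -18)
(p(-5) + o((B - 4)²))² = (2*(-5)/(3 - 5) - 18)² = (2*(-5)/(-2) - 18)² = (2*(-5)*(-½) - 18)² = (5 - 18)² = (-13)² = 169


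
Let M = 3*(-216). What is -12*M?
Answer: 7776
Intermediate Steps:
M = -648
-12*M = -12*(-648) = 7776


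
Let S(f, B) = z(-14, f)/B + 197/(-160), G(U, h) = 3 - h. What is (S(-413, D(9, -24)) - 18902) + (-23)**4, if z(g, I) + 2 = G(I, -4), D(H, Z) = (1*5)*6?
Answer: 125250209/480 ≈ 2.6094e+5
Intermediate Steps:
D(H, Z) = 30 (D(H, Z) = 5*6 = 30)
z(g, I) = 5 (z(g, I) = -2 + (3 - 1*(-4)) = -2 + (3 + 4) = -2 + 7 = 5)
S(f, B) = -197/160 + 5/B (S(f, B) = 5/B + 197/(-160) = 5/B + 197*(-1/160) = 5/B - 197/160 = -197/160 + 5/B)
(S(-413, D(9, -24)) - 18902) + (-23)**4 = ((-197/160 + 5/30) - 18902) + (-23)**4 = ((-197/160 + 5*(1/30)) - 18902) + 279841 = ((-197/160 + 1/6) - 18902) + 279841 = (-511/480 - 18902) + 279841 = -9073471/480 + 279841 = 125250209/480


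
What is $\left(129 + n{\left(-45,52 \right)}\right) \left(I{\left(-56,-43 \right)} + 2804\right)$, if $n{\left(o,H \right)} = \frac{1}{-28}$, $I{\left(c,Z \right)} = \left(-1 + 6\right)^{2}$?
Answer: $\frac{10215519}{28} \approx 3.6484 \cdot 10^{5}$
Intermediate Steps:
$I{\left(c,Z \right)} = 25$ ($I{\left(c,Z \right)} = 5^{2} = 25$)
$n{\left(o,H \right)} = - \frac{1}{28}$
$\left(129 + n{\left(-45,52 \right)}\right) \left(I{\left(-56,-43 \right)} + 2804\right) = \left(129 - \frac{1}{28}\right) \left(25 + 2804\right) = \frac{3611}{28} \cdot 2829 = \frac{10215519}{28}$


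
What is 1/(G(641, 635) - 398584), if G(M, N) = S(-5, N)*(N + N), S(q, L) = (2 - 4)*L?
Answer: -1/2011484 ≈ -4.9715e-7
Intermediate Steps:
S(q, L) = -2*L
G(M, N) = -4*N**2 (G(M, N) = (-2*N)*(N + N) = (-2*N)*(2*N) = -4*N**2)
1/(G(641, 635) - 398584) = 1/(-4*635**2 - 398584) = 1/(-4*403225 - 398584) = 1/(-1612900 - 398584) = 1/(-2011484) = -1/2011484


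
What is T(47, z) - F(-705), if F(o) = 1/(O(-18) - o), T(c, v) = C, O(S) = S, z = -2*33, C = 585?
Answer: 401894/687 ≈ 585.00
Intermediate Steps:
z = -66
T(c, v) = 585
F(o) = 1/(-18 - o)
T(47, z) - F(-705) = 585 - (-1)/(18 - 705) = 585 - (-1)/(-687) = 585 - (-1)*(-1)/687 = 585 - 1*1/687 = 585 - 1/687 = 401894/687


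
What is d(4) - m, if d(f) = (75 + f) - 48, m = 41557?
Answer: -41526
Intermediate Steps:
d(f) = 27 + f
d(4) - m = (27 + 4) - 1*41557 = 31 - 41557 = -41526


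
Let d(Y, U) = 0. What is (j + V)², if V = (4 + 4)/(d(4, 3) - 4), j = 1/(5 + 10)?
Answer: 841/225 ≈ 3.7378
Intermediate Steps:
j = 1/15 ≈ 0.066667
V = -2 (V = (4 + 4)/(0 - 4) = 8/(-4) = 8*(-¼) = -2)
(j + V)² = (1/15 - 2)² = (-29/15)² = 841/225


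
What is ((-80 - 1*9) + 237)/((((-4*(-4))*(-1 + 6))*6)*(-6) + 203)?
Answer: -148/2677 ≈ -0.055286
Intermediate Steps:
((-80 - 1*9) + 237)/((((-4*(-4))*(-1 + 6))*6)*(-6) + 203) = ((-80 - 9) + 237)/(((16*5)*6)*(-6) + 203) = (-89 + 237)/((80*6)*(-6) + 203) = 148/(480*(-6) + 203) = 148/(-2880 + 203) = 148/(-2677) = 148*(-1/2677) = -148/2677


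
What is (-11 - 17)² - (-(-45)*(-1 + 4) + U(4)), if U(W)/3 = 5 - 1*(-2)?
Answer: 628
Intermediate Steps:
U(W) = 21 (U(W) = 3*(5 - 1*(-2)) = 3*(5 + 2) = 3*7 = 21)
(-11 - 17)² - (-(-45)*(-1 + 4) + U(4)) = (-11 - 17)² - (-(-45)*(-1 + 4) + 21) = (-28)² - (-(-45)*3 + 21) = 784 - (-9*(-15) + 21) = 784 - (135 + 21) = 784 - 1*156 = 784 - 156 = 628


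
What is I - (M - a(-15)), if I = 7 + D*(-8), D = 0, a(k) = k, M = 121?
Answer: -129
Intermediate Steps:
I = 7 (I = 7 + 0*(-8) = 7 + 0 = 7)
I - (M - a(-15)) = 7 - (121 - 1*(-15)) = 7 - (121 + 15) = 7 - 1*136 = 7 - 136 = -129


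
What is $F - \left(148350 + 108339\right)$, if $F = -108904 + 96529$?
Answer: $-269064$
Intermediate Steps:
$F = -12375$
$F - \left(148350 + 108339\right) = -12375 - \left(148350 + 108339\right) = -12375 - 256689 = -269064$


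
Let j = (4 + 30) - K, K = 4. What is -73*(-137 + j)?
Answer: 7811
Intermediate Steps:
j = 30 (j = (4 + 30) - 1*4 = 34 - 4 = 30)
-73*(-137 + j) = -73*(-137 + 30) = -73*(-107) = 7811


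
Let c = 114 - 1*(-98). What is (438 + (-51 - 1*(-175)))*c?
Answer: 119144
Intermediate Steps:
c = 212 (c = 114 + 98 = 212)
(438 + (-51 - 1*(-175)))*c = (438 + (-51 - 1*(-175)))*212 = (438 + (-51 + 175))*212 = (438 + 124)*212 = 562*212 = 119144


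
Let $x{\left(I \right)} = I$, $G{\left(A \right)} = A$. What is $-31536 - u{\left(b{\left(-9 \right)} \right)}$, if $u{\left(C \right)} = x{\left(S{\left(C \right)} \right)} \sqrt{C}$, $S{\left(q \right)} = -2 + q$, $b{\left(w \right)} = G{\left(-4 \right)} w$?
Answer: $-31740$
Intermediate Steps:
$b{\left(w \right)} = - 4 w$
$u{\left(C \right)} = \sqrt{C} \left(-2 + C\right)$ ($u{\left(C \right)} = \left(-2 + C\right) \sqrt{C} = \sqrt{C} \left(-2 + C\right)$)
$-31536 - u{\left(b{\left(-9 \right)} \right)} = -31536 - \sqrt{\left(-4\right) \left(-9\right)} \left(-2 - -36\right) = -31536 - \sqrt{36} \left(-2 + 36\right) = -31536 - 6 \cdot 34 = -31536 - 204 = -31740$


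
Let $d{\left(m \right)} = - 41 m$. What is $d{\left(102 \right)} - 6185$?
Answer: $-10367$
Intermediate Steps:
$d{\left(102 \right)} - 6185 = \left(-41\right) 102 - 6185 = -4182 - 6185 = -10367$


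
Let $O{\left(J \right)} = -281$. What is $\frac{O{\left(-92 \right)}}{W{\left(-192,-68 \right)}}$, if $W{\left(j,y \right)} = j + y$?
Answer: $\frac{281}{260} \approx 1.0808$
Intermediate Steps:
$\frac{O{\left(-92 \right)}}{W{\left(-192,-68 \right)}} = - \frac{281}{-192 - 68} = - \frac{281}{-260} = \left(-281\right) \left(- \frac{1}{260}\right) = \frac{281}{260}$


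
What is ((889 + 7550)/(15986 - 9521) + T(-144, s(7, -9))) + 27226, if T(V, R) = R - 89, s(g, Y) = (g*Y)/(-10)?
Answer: 116993249/4310 ≈ 27145.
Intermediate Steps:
s(g, Y) = -Y*g/10 (s(g, Y) = (Y*g)*(-⅒) = -Y*g/10)
T(V, R) = -89 + R
((889 + 7550)/(15986 - 9521) + T(-144, s(7, -9))) + 27226 = ((889 + 7550)/(15986 - 9521) + (-89 - ⅒*(-9)*7)) + 27226 = (8439/6465 + (-89 + 63/10)) + 27226 = (8439*(1/6465) - 827/10) + 27226 = (2813/2155 - 827/10) + 27226 = -350811/4310 + 27226 = 116993249/4310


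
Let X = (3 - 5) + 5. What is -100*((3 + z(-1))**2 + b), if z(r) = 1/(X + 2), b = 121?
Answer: -13124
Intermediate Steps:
X = 3 (X = -2 + 5 = 3)
z(r) = 1/5 (z(r) = 1/(3 + 2) = 1/5)
-100*((3 + z(-1))**2 + b) = -100*((3 + 1/5)**2 + 121) = -100*((16/5)**2 + 121) = -100*(256/25 + 121) = -100*3281/25 = -13124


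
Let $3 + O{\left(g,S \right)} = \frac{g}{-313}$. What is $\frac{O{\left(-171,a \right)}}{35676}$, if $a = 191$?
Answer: $- \frac{64}{930549} \approx -6.8777 \cdot 10^{-5}$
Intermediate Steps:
$O{\left(g,S \right)} = -3 - \frac{g}{313}$ ($O{\left(g,S \right)} = -3 + \frac{g}{-313} = -3 + g \left(- \frac{1}{313}\right) = -3 - \frac{g}{313}$)
$\frac{O{\left(-171,a \right)}}{35676} = \frac{-3 - - \frac{171}{313}}{35676} = \left(-3 + \frac{171}{313}\right) \frac{1}{35676} = \left(- \frac{768}{313}\right) \frac{1}{35676} = - \frac{64}{930549}$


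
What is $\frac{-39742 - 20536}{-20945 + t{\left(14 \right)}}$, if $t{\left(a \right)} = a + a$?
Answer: $\frac{60278}{20917} \approx 2.8818$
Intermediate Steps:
$t{\left(a \right)} = 2 a$
$\frac{-39742 - 20536}{-20945 + t{\left(14 \right)}} = \frac{-39742 - 20536}{-20945 + 2 \cdot 14} = - \frac{60278}{-20945 + 28} = - \frac{60278}{-20917} = \left(-60278\right) \left(- \frac{1}{20917}\right) = \frac{60278}{20917}$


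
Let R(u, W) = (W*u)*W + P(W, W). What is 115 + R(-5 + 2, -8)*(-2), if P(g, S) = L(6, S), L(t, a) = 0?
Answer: 499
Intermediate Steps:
P(g, S) = 0
R(u, W) = u*W**2 (R(u, W) = (W*u)*W + 0 = u*W**2 + 0 = u*W**2)
115 + R(-5 + 2, -8)*(-2) = 115 + ((-5 + 2)*(-8)**2)*(-2) = 115 - 3*64*(-2) = 115 - 192*(-2) = 115 + 384 = 499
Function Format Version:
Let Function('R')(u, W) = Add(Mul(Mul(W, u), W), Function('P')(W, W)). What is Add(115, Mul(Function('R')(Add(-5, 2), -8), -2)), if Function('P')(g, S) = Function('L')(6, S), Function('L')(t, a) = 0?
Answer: 499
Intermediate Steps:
Function('P')(g, S) = 0
Function('R')(u, W) = Mul(u, Pow(W, 2)) (Function('R')(u, W) = Add(Mul(Mul(W, u), W), 0) = Add(Mul(u, Pow(W, 2)), 0) = Mul(u, Pow(W, 2)))
Add(115, Mul(Function('R')(Add(-5, 2), -8), -2)) = Add(115, Mul(Mul(Add(-5, 2), Pow(-8, 2)), -2)) = Add(115, Mul(Mul(-3, 64), -2)) = Add(115, Mul(-192, -2)) = Add(115, 384) = 499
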